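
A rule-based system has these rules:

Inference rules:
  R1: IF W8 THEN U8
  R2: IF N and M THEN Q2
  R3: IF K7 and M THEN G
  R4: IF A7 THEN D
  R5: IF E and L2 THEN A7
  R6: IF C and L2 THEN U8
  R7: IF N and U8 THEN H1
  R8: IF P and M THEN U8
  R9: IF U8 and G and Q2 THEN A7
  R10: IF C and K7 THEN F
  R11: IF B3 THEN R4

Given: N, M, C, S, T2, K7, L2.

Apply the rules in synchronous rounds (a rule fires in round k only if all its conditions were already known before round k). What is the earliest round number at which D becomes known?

3

Round 1: R2 [IF N and M THEN Q2]; R3 [IF K7 and M THEN G]; R6 [IF C and L2 THEN U8]; R10 [IF C and K7 THEN F]. New: Q2, G, U8, F.
Round 2: R7 [IF N and U8 THEN H1]; R9 [IF U8 and G and Q2 THEN A7]. New: H1, A7.
Round 3: R4 [IF A7 THEN D]. New: D.
D first appears in round 3.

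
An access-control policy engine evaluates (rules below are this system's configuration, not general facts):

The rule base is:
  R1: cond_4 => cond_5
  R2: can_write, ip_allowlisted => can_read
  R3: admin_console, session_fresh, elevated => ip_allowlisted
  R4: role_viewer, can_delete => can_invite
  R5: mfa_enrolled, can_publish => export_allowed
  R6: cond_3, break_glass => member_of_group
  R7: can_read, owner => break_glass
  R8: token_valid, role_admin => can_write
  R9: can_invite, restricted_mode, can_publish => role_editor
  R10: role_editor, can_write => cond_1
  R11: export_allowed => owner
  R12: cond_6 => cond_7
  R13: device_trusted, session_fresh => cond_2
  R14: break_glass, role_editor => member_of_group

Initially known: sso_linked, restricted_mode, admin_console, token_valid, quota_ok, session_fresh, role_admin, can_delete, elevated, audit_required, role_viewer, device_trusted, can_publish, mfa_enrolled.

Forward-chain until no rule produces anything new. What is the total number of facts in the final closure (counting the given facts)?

25

Round 1 — R3, R4, R5, R8, R13, derive ip_allowlisted, can_invite, export_allowed, can_write, cond_2.
Round 2 — R2, R9, R11, derive can_read, role_editor, owner.
Round 3 — R7, R10, derive break_glass, cond_1.
Round 4 — R14, derive member_of_group.
Closure: {admin_console, audit_required, break_glass, can_delete, can_invite, can_publish, can_read, can_write, cond_1, cond_2, device_trusted, elevated, export_allowed, ip_allowlisted, member_of_group, mfa_enrolled, owner, quota_ok, restricted_mode, role_admin, role_editor, role_viewer, session_fresh, sso_linked, token_valid} — 25 facts.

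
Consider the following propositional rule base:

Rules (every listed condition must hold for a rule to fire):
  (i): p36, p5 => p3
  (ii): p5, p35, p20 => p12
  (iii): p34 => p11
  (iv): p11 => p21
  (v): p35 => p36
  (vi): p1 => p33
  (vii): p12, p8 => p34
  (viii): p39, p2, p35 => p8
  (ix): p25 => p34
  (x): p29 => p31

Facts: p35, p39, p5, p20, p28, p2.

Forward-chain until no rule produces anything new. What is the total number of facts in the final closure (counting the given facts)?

13

[1] (ii) [p5, p35, p20 => p12]; (v) [p35 => p36]; (viii) [p39, p2, p35 => p8]. ⇒ new: p12, p36, p8.
[2] (i) [p36, p5 => p3]; (vii) [p12, p8 => p34]. ⇒ new: p3, p34.
[3] (iii) [p34 => p11]. ⇒ new: p11.
[4] (iv) [p11 => p21]. ⇒ new: p21.
Closure: {p11, p12, p2, p20, p21, p28, p3, p34, p35, p36, p39, p5, p8} — 13 facts.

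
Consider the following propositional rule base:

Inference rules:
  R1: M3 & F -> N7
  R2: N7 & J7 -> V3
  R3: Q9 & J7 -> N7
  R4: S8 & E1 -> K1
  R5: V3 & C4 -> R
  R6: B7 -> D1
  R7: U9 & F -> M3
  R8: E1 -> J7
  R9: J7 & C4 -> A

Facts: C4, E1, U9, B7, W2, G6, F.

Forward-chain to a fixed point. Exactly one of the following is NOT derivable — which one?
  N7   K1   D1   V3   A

K1

Round 1: R6 [B7 -> D1]; R7 [U9 & F -> M3]; R8 [E1 -> J7]. New: D1, M3, J7.
Round 2: R1 [M3 & F -> N7]; R9 [J7 & C4 -> A]. New: N7, A.
Round 3: R2 [N7 & J7 -> V3]. New: V3.
Round 4: R5 [V3 & C4 -> R]. New: R.
Derived: D1 (round 1), A (round 2), N7 (round 2), V3 (round 3). K1 never appears in any round.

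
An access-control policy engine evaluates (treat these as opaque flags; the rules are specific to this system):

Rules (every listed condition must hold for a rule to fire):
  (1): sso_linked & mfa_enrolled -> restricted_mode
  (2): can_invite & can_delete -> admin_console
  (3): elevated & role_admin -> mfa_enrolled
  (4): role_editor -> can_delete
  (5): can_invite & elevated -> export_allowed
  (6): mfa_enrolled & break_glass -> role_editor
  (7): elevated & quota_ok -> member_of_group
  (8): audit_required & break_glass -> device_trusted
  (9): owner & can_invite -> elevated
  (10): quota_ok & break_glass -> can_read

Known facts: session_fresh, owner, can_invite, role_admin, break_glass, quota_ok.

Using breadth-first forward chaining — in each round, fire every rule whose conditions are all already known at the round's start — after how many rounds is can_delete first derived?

Round 1: (9) [owner & can_invite -> elevated]; (10) [quota_ok & break_glass -> can_read]. New: elevated, can_read.
Round 2: (3) [elevated & role_admin -> mfa_enrolled]; (5) [can_invite & elevated -> export_allowed]; (7) [elevated & quota_ok -> member_of_group]. New: mfa_enrolled, export_allowed, member_of_group.
Round 3: (6) [mfa_enrolled & break_glass -> role_editor]. New: role_editor.
Round 4: (4) [role_editor -> can_delete]. New: can_delete.
can_delete first appears in round 4.

4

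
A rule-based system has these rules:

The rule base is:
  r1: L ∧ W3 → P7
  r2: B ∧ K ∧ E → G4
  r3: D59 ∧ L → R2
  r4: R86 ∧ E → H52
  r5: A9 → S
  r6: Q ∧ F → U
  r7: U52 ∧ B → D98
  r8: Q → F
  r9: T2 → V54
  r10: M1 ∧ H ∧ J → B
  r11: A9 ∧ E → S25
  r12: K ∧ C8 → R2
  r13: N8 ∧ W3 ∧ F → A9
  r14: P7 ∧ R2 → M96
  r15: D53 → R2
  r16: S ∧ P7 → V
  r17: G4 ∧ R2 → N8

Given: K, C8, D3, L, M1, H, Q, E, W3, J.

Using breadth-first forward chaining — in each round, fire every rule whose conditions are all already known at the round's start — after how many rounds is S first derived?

5

Round 1 — r1, r8, r10, r12, derive P7, F, B, R2.
Round 2 — r2, r6, r14, derive G4, U, M96.
Round 3 — r17, derive N8.
Round 4 — r13, derive A9.
Round 5 — r5, r11, derive S, S25.
S first appears in round 5.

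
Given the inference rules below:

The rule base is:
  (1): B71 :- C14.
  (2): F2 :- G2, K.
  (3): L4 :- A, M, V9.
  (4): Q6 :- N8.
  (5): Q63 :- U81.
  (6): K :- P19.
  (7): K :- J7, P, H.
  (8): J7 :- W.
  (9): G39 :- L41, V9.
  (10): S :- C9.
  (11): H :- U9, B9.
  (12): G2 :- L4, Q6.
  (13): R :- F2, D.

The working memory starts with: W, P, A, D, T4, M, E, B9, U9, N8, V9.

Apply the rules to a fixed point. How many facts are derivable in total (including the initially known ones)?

19

[1] (3) [L4 :- A, M, V9.]; (4) [Q6 :- N8.]; (8) [J7 :- W.]; (11) [H :- U9, B9.]. ⇒ new: L4, Q6, J7, H.
[2] (7) [K :- J7, P, H.]; (12) [G2 :- L4, Q6.]. ⇒ new: K, G2.
[3] (2) [F2 :- G2, K.]. ⇒ new: F2.
[4] (13) [R :- F2, D.]. ⇒ new: R.
Closure: {A, B9, D, E, F2, G2, H, J7, K, L4, M, N8, P, Q6, R, T4, U9, V9, W} — 19 facts.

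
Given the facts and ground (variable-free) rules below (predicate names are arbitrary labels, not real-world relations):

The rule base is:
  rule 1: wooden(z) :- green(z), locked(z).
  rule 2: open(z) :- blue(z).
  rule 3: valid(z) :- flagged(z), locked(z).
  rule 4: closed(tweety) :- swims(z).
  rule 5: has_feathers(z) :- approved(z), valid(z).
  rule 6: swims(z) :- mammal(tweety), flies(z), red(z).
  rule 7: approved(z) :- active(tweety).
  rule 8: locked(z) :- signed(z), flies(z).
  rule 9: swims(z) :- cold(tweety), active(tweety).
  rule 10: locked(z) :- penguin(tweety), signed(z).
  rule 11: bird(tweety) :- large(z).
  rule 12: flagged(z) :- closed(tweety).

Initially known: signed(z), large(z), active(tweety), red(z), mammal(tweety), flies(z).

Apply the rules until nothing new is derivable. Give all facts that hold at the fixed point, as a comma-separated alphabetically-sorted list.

active(tweety), approved(z), bird(tweety), closed(tweety), flagged(z), flies(z), has_feathers(z), large(z), locked(z), mammal(tweety), red(z), signed(z), swims(z), valid(z)

[1] rule 6 [swims(z) :- mammal(tweety), flies(z), red(z).]; rule 7 [approved(z) :- active(tweety).]; rule 8 [locked(z) :- signed(z), flies(z).]; rule 11 [bird(tweety) :- large(z).]. ⇒ new: swims(z), approved(z), locked(z), bird(tweety).
[2] rule 4 [closed(tweety) :- swims(z).]. ⇒ new: closed(tweety).
[3] rule 12 [flagged(z) :- closed(tweety).]. ⇒ new: flagged(z).
[4] rule 3 [valid(z) :- flagged(z), locked(z).]. ⇒ new: valid(z).
[5] rule 5 [has_feathers(z) :- approved(z), valid(z).]. ⇒ new: has_feathers(z).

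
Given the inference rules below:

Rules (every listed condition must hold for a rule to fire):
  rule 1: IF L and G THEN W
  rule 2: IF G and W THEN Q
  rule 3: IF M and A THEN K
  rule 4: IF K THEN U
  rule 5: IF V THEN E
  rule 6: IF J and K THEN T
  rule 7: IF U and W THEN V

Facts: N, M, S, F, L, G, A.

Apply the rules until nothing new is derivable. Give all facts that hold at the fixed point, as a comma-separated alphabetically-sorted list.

Round 1 fires rule 1, rule 3, giving W, K.
Round 2 fires rule 2, rule 4, giving Q, U.
Round 3 fires rule 7, giving V.
Round 4 fires rule 5, giving E.

A, E, F, G, K, L, M, N, Q, S, U, V, W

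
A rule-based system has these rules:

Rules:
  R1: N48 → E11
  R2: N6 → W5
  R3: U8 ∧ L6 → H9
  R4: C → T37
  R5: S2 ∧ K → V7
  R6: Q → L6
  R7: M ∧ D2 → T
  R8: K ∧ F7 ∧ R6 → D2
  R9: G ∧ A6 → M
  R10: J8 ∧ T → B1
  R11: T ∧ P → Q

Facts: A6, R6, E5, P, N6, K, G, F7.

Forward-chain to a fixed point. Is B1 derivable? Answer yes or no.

Round 1: R2 [N6 → W5]; R8 [K ∧ F7 ∧ R6 → D2]; R9 [G ∧ A6 → M]. New: W5, D2, M.
Round 2: R7 [M ∧ D2 → T]. New: T.
Round 3: R11 [T ∧ P → Q]. New: Q.
Round 4: R6 [Q → L6]. New: L6.
Fixed point reached. B1 is concluded only by R10; R10 needs J8 (never derived).

no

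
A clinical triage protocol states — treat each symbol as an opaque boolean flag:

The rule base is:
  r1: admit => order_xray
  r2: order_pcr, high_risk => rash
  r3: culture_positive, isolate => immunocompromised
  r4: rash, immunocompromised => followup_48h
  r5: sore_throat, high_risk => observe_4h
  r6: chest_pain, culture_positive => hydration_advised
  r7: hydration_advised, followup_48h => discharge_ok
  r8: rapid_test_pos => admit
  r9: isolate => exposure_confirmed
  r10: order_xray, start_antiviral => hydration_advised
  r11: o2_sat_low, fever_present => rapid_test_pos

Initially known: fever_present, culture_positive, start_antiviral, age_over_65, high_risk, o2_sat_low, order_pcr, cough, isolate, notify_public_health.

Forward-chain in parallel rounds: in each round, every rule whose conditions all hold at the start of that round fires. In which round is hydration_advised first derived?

4

[1] r2 [order_pcr, high_risk => rash]; r3 [culture_positive, isolate => immunocompromised]; r9 [isolate => exposure_confirmed]; r11 [o2_sat_low, fever_present => rapid_test_pos]. ⇒ new: rash, immunocompromised, exposure_confirmed, rapid_test_pos.
[2] r4 [rash, immunocompromised => followup_48h]; r8 [rapid_test_pos => admit]. ⇒ new: followup_48h, admit.
[3] r1 [admit => order_xray]. ⇒ new: order_xray.
[4] r10 [order_xray, start_antiviral => hydration_advised]. ⇒ new: hydration_advised.
hydration_advised first appears in round 4.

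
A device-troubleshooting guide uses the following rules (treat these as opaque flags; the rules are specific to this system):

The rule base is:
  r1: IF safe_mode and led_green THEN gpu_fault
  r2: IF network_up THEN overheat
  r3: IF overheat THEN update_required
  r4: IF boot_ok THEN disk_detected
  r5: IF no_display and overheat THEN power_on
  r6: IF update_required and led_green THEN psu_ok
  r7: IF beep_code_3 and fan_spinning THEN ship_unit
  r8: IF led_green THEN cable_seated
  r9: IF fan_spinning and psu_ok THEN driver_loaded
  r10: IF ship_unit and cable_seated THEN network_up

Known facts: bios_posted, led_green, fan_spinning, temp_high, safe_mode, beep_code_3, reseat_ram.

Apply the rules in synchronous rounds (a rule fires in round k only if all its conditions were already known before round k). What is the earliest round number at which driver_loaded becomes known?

6

Round 1 — r1, r7, r8, derive gpu_fault, ship_unit, cable_seated.
Round 2 — r10, derive network_up.
Round 3 — r2, derive overheat.
Round 4 — r3, derive update_required.
Round 5 — r6, derive psu_ok.
Round 6 — r9, derive driver_loaded.
driver_loaded first appears in round 6.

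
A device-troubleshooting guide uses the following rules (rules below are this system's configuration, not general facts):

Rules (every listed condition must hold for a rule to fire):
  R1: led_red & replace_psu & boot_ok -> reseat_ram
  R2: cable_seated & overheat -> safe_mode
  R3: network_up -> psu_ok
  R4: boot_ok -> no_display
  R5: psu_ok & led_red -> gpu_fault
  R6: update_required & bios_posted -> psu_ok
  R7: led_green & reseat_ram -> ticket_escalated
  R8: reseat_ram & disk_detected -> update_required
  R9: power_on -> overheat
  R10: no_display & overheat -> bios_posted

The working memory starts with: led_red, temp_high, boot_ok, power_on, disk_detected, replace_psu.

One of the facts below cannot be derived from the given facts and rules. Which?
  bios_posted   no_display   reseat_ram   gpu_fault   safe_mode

safe_mode

Round 1 fires R1, R4, R9, giving reseat_ram, no_display, overheat.
Round 2 fires R8, R10, giving update_required, bios_posted.
Round 3 fires R6, giving psu_ok.
Round 4 fires R5, giving gpu_fault.
Derived: no_display (round 1), bios_posted (round 2), gpu_fault (round 4), reseat_ram (round 1). safe_mode never appears in any round.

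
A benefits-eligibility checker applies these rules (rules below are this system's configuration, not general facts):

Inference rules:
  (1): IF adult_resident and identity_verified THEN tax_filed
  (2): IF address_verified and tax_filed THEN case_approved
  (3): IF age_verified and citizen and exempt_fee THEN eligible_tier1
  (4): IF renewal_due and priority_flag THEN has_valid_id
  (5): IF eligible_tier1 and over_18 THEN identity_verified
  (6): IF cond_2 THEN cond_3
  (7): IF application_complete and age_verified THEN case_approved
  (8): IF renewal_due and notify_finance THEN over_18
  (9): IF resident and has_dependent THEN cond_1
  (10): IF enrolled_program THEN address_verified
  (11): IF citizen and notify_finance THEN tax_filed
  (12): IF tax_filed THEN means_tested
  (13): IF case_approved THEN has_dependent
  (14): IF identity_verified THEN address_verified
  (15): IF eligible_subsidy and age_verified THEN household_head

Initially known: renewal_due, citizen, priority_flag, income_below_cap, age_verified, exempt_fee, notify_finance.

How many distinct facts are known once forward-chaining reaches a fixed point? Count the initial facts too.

Round 1 fires (3), (4), (8), (11), giving eligible_tier1, has_valid_id, over_18, tax_filed.
Round 2 fires (5), (12), giving identity_verified, means_tested.
Round 3 fires (14), giving address_verified.
Round 4 fires (2), giving case_approved.
Round 5 fires (13), giving has_dependent.
Closure: {address_verified, age_verified, case_approved, citizen, eligible_tier1, exempt_fee, has_dependent, has_valid_id, identity_verified, income_below_cap, means_tested, notify_finance, over_18, priority_flag, renewal_due, tax_filed} — 16 facts.

16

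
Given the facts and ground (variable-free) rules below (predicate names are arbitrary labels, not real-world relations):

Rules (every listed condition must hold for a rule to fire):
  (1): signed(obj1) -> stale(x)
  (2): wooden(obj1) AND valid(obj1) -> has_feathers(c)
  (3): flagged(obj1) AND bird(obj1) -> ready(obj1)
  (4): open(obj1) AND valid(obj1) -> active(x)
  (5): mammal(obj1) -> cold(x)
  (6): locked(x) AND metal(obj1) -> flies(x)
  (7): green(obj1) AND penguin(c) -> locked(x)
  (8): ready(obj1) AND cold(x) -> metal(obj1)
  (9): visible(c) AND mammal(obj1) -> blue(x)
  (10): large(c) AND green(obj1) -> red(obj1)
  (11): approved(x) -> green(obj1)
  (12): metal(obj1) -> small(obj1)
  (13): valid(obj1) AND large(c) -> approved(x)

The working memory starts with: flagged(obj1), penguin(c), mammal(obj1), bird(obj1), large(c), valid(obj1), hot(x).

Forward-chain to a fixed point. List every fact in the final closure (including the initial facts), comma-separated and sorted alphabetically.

approved(x), bird(obj1), cold(x), flagged(obj1), flies(x), green(obj1), hot(x), large(c), locked(x), mammal(obj1), metal(obj1), penguin(c), ready(obj1), red(obj1), small(obj1), valid(obj1)

Round 1 fires (3), (5), (13), giving ready(obj1), cold(x), approved(x).
Round 2 fires (8), (11), giving metal(obj1), green(obj1).
Round 3 fires (7), (10), (12), giving locked(x), red(obj1), small(obj1).
Round 4 fires (6), giving flies(x).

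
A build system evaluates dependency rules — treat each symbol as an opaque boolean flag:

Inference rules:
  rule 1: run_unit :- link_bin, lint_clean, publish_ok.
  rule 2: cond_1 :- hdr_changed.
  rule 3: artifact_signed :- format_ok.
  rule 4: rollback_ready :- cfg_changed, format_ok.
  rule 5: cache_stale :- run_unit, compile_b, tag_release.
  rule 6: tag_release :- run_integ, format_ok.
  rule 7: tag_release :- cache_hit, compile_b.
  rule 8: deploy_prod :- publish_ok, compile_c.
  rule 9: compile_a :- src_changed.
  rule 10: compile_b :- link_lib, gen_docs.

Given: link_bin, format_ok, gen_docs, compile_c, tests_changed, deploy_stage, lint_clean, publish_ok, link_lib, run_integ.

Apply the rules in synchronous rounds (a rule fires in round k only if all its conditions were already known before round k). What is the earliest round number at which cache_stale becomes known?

2

Round 1: rule 1 [run_unit :- link_bin, lint_clean, publish_ok.]; rule 3 [artifact_signed :- format_ok.]; rule 6 [tag_release :- run_integ, format_ok.]; rule 8 [deploy_prod :- publish_ok, compile_c.]; rule 10 [compile_b :- link_lib, gen_docs.]. New: run_unit, artifact_signed, tag_release, deploy_prod, compile_b.
Round 2: rule 5 [cache_stale :- run_unit, compile_b, tag_release.]. New: cache_stale.
cache_stale first appears in round 2.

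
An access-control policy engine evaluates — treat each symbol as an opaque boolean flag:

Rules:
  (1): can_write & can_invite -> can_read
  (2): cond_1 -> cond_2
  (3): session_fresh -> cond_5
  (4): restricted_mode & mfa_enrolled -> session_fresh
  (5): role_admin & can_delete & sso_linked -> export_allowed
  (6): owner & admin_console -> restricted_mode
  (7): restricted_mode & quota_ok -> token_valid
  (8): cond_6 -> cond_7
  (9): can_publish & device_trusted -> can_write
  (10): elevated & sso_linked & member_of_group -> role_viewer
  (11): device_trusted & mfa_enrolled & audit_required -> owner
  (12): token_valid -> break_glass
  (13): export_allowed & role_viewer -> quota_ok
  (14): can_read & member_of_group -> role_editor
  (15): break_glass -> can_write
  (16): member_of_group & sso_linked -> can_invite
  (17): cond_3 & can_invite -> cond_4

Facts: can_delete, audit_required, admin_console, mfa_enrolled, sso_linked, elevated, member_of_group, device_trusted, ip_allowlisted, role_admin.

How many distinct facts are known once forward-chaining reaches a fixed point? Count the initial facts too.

Round 1 fires (5), (10), (11), (16), giving export_allowed, role_viewer, owner, can_invite.
Round 2 fires (6), (13), giving restricted_mode, quota_ok.
Round 3 fires (4), (7), giving session_fresh, token_valid.
Round 4 fires (3), (12), giving cond_5, break_glass.
Round 5 fires (15), giving can_write.
Round 6 fires (1), giving can_read.
Round 7 fires (14), giving role_editor.
Closure: {admin_console, audit_required, break_glass, can_delete, can_invite, can_read, can_write, cond_5, device_trusted, elevated, export_allowed, ip_allowlisted, member_of_group, mfa_enrolled, owner, quota_ok, restricted_mode, role_admin, role_editor, role_viewer, session_fresh, sso_linked, token_valid} — 23 facts.

23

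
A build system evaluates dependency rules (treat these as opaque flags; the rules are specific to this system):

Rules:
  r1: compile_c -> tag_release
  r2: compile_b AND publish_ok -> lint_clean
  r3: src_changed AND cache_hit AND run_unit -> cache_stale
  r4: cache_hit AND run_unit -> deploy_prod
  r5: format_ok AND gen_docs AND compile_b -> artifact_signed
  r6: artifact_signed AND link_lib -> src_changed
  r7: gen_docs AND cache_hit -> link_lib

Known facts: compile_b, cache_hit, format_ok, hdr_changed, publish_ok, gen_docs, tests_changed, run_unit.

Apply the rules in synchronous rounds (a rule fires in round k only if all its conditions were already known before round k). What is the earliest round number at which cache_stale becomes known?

3

Round 1 — r2, r4, r5, r7, derive lint_clean, deploy_prod, artifact_signed, link_lib.
Round 2 — r6, derive src_changed.
Round 3 — r3, derive cache_stale.
cache_stale first appears in round 3.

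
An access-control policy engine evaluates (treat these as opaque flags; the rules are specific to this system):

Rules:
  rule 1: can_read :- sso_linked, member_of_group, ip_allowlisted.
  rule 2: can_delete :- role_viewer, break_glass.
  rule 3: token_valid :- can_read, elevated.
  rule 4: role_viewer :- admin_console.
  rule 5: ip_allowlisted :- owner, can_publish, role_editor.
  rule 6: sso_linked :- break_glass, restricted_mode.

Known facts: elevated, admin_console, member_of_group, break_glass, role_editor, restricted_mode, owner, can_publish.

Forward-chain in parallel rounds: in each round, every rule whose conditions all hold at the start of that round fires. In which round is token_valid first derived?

3

Round 1: rule 4 [role_viewer :- admin_console.]; rule 5 [ip_allowlisted :- owner, can_publish, role_editor.]; rule 6 [sso_linked :- break_glass, restricted_mode.]. New: role_viewer, ip_allowlisted, sso_linked.
Round 2: rule 1 [can_read :- sso_linked, member_of_group, ip_allowlisted.]; rule 2 [can_delete :- role_viewer, break_glass.]. New: can_read, can_delete.
Round 3: rule 3 [token_valid :- can_read, elevated.]. New: token_valid.
token_valid first appears in round 3.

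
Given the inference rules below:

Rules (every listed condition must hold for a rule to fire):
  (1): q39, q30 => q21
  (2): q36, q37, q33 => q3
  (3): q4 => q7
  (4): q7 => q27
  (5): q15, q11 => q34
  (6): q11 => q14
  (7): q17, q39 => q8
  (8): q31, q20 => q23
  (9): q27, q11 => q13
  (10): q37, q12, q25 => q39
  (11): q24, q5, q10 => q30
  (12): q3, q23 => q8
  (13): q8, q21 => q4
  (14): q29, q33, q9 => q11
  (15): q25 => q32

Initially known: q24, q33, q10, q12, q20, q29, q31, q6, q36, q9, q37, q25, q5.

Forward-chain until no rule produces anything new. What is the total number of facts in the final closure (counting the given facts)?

26

[1] (2) [q36, q37, q33 => q3]; (8) [q31, q20 => q23]; (10) [q37, q12, q25 => q39]; (11) [q24, q5, q10 => q30]; (14) [q29, q33, q9 => q11]; (15) [q25 => q32]. ⇒ new: q3, q23, q39, q30, q11, q32.
[2] (1) [q39, q30 => q21]; (6) [q11 => q14]; (12) [q3, q23 => q8]. ⇒ new: q21, q14, q8.
[3] (13) [q8, q21 => q4]. ⇒ new: q4.
[4] (3) [q4 => q7]. ⇒ new: q7.
[5] (4) [q7 => q27]. ⇒ new: q27.
[6] (9) [q27, q11 => q13]. ⇒ new: q13.
Closure: {q10, q11, q12, q13, q14, q20, q21, q23, q24, q25, q27, q29, q3, q30, q31, q32, q33, q36, q37, q39, q4, q5, q6, q7, q8, q9} — 26 facts.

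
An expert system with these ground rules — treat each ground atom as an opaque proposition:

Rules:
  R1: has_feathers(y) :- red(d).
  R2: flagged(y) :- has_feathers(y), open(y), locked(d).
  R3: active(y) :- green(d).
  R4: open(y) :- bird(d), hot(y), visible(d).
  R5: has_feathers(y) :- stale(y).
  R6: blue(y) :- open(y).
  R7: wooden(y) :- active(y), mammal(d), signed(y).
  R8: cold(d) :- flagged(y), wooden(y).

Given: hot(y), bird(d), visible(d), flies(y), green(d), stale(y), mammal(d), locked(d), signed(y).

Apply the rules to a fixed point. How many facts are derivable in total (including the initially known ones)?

Round 1 — R3, R4, R5, derive active(y), open(y), has_feathers(y).
Round 2 — R2, R6, R7, derive flagged(y), blue(y), wooden(y).
Round 3 — R8, derive cold(d).
Closure: {active(y), bird(d), blue(y), cold(d), flagged(y), flies(y), green(d), has_feathers(y), hot(y), locked(d), mammal(d), open(y), signed(y), stale(y), visible(d), wooden(y)} — 16 facts.

16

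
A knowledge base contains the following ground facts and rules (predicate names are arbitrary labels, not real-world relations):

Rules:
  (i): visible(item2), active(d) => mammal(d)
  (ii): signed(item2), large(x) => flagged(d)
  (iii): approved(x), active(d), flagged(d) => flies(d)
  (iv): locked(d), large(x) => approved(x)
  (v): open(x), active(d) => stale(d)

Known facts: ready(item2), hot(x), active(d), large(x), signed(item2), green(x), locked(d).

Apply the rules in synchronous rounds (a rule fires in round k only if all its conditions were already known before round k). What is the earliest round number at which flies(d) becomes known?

2

Round 1 — (ii), (iv), derive flagged(d), approved(x).
Round 2 — (iii), derive flies(d).
flies(d) first appears in round 2.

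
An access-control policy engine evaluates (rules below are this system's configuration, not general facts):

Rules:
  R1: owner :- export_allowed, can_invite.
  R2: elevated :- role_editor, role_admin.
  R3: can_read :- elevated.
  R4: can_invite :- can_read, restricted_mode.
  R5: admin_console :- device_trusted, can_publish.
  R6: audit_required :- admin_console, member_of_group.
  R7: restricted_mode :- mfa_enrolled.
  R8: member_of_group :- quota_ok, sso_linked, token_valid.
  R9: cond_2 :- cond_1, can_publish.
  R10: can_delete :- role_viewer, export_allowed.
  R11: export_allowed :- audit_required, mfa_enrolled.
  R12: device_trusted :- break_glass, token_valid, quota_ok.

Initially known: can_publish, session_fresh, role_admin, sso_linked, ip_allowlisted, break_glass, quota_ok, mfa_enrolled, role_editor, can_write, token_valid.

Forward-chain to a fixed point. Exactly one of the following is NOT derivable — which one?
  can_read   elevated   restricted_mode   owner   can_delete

Round 1 fires R2, R7, R8, R12, giving elevated, restricted_mode, member_of_group, device_trusted.
Round 2 fires R3, R5, giving can_read, admin_console.
Round 3 fires R4, R6, giving can_invite, audit_required.
Round 4 fires R11, giving export_allowed.
Round 5 fires R1, giving owner.
Derived: restricted_mode (round 1), can_read (round 2), owner (round 5), elevated (round 1). can_delete never appears in any round.

can_delete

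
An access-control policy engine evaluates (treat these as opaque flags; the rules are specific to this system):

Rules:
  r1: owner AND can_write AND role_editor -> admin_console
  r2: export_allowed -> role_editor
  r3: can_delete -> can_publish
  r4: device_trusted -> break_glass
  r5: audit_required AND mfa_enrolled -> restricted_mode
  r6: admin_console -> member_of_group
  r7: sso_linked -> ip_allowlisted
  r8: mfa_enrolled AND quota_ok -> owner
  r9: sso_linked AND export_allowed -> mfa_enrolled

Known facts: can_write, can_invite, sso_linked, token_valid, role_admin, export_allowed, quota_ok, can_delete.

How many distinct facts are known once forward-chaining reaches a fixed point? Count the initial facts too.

15

[1] r2 [export_allowed -> role_editor]; r3 [can_delete -> can_publish]; r7 [sso_linked -> ip_allowlisted]; r9 [sso_linked AND export_allowed -> mfa_enrolled]. ⇒ new: role_editor, can_publish, ip_allowlisted, mfa_enrolled.
[2] r8 [mfa_enrolled AND quota_ok -> owner]. ⇒ new: owner.
[3] r1 [owner AND can_write AND role_editor -> admin_console]. ⇒ new: admin_console.
[4] r6 [admin_console -> member_of_group]. ⇒ new: member_of_group.
Closure: {admin_console, can_delete, can_invite, can_publish, can_write, export_allowed, ip_allowlisted, member_of_group, mfa_enrolled, owner, quota_ok, role_admin, role_editor, sso_linked, token_valid} — 15 facts.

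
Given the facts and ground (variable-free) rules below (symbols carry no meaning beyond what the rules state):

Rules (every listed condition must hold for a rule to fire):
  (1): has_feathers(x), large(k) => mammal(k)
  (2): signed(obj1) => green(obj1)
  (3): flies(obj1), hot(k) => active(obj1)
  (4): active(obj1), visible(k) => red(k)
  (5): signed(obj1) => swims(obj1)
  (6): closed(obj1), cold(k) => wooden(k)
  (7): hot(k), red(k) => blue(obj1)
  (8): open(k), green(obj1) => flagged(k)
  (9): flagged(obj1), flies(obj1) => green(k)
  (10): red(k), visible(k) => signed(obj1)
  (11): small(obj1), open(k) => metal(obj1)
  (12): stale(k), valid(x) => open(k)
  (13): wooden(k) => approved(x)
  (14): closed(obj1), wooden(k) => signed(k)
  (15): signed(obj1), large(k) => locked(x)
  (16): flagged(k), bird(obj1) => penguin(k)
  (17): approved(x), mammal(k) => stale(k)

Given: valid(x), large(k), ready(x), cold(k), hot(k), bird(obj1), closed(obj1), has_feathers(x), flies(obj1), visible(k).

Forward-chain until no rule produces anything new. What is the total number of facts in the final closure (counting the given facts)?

[1] (1) [has_feathers(x), large(k) => mammal(k)]; (3) [flies(obj1), hot(k) => active(obj1)]; (6) [closed(obj1), cold(k) => wooden(k)]. ⇒ new: mammal(k), active(obj1), wooden(k).
[2] (4) [active(obj1), visible(k) => red(k)]; (13) [wooden(k) => approved(x)]; (14) [closed(obj1), wooden(k) => signed(k)]. ⇒ new: red(k), approved(x), signed(k).
[3] (7) [hot(k), red(k) => blue(obj1)]; (10) [red(k), visible(k) => signed(obj1)]; (17) [approved(x), mammal(k) => stale(k)]. ⇒ new: blue(obj1), signed(obj1), stale(k).
[4] (2) [signed(obj1) => green(obj1)]; (5) [signed(obj1) => swims(obj1)]; (12) [stale(k), valid(x) => open(k)]; (15) [signed(obj1), large(k) => locked(x)]. ⇒ new: green(obj1), swims(obj1), open(k), locked(x).
[5] (8) [open(k), green(obj1) => flagged(k)]. ⇒ new: flagged(k).
[6] (16) [flagged(k), bird(obj1) => penguin(k)]. ⇒ new: penguin(k).
Closure: {active(obj1), approved(x), bird(obj1), blue(obj1), closed(obj1), cold(k), flagged(k), flies(obj1), green(obj1), has_feathers(x), hot(k), large(k), locked(x), mammal(k), open(k), penguin(k), ready(x), red(k), signed(k), signed(obj1), stale(k), swims(obj1), valid(x), visible(k), wooden(k)} — 25 facts.

25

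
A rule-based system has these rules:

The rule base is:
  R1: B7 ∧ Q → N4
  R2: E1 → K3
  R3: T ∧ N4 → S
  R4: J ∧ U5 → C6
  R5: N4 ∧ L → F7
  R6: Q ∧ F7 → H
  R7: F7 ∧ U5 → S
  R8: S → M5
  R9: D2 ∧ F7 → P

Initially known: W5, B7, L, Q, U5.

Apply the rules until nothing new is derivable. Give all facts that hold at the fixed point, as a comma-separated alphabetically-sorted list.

B7, F7, H, L, M5, N4, Q, S, U5, W5

[1] R1 [B7 ∧ Q → N4]. ⇒ new: N4.
[2] R5 [N4 ∧ L → F7]. ⇒ new: F7.
[3] R6 [Q ∧ F7 → H]; R7 [F7 ∧ U5 → S]. ⇒ new: H, S.
[4] R8 [S → M5]. ⇒ new: M5.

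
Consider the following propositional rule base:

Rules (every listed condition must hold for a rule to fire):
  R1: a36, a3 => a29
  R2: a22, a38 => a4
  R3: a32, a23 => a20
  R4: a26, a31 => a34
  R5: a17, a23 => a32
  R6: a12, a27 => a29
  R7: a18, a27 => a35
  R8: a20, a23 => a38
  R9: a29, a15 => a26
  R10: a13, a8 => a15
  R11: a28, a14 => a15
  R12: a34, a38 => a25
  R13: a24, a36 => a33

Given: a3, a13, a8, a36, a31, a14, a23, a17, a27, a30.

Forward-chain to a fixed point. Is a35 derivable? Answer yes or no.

no

[1] R1 [a36, a3 => a29]; R5 [a17, a23 => a32]; R10 [a13, a8 => a15]. ⇒ new: a29, a32, a15.
[2] R3 [a32, a23 => a20]; R9 [a29, a15 => a26]. ⇒ new: a20, a26.
[3] R4 [a26, a31 => a34]; R8 [a20, a23 => a38]. ⇒ new: a34, a38.
[4] R12 [a34, a38 => a25]. ⇒ new: a25.
Fixed point reached. a35 is concluded only by R7; R7 needs a18 (never derived).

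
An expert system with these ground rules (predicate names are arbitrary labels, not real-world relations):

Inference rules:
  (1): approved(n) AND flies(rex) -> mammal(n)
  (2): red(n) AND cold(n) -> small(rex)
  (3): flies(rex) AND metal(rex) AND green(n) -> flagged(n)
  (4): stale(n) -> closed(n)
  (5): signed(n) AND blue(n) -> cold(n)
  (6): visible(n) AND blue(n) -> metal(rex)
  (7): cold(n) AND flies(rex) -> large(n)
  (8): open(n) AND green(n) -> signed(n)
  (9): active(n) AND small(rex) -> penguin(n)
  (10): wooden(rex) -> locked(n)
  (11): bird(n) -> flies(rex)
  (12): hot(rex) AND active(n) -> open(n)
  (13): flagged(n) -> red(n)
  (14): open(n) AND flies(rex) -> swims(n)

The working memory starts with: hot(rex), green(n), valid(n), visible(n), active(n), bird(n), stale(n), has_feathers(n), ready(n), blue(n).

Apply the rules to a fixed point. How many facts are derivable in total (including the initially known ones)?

22

[1] (4) [stale(n) -> closed(n)]; (6) [visible(n) AND blue(n) -> metal(rex)]; (11) [bird(n) -> flies(rex)]; (12) [hot(rex) AND active(n) -> open(n)]. ⇒ new: closed(n), metal(rex), flies(rex), open(n).
[2] (3) [flies(rex) AND metal(rex) AND green(n) -> flagged(n)]; (8) [open(n) AND green(n) -> signed(n)]; (14) [open(n) AND flies(rex) -> swims(n)]. ⇒ new: flagged(n), signed(n), swims(n).
[3] (5) [signed(n) AND blue(n) -> cold(n)]; (13) [flagged(n) -> red(n)]. ⇒ new: cold(n), red(n).
[4] (2) [red(n) AND cold(n) -> small(rex)]; (7) [cold(n) AND flies(rex) -> large(n)]. ⇒ new: small(rex), large(n).
[5] (9) [active(n) AND small(rex) -> penguin(n)]. ⇒ new: penguin(n).
Closure: {active(n), bird(n), blue(n), closed(n), cold(n), flagged(n), flies(rex), green(n), has_feathers(n), hot(rex), large(n), metal(rex), open(n), penguin(n), ready(n), red(n), signed(n), small(rex), stale(n), swims(n), valid(n), visible(n)} — 22 facts.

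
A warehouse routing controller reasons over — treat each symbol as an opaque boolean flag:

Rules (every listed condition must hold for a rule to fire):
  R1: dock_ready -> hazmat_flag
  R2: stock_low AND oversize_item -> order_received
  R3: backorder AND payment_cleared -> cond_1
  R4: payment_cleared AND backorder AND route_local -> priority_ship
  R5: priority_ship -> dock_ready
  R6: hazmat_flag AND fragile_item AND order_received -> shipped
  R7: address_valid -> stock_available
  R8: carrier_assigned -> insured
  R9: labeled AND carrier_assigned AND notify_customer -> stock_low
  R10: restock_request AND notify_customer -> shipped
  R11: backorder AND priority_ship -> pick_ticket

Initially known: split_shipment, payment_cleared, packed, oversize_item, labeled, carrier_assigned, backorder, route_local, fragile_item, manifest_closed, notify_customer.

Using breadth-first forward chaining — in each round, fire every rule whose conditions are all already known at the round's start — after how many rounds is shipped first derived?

Round 1 — R3, R4, R8, R9, derive cond_1, priority_ship, insured, stock_low.
Round 2 — R2, R5, R11, derive order_received, dock_ready, pick_ticket.
Round 3 — R1, derive hazmat_flag.
Round 4 — R6, derive shipped.
shipped first appears in round 4.

4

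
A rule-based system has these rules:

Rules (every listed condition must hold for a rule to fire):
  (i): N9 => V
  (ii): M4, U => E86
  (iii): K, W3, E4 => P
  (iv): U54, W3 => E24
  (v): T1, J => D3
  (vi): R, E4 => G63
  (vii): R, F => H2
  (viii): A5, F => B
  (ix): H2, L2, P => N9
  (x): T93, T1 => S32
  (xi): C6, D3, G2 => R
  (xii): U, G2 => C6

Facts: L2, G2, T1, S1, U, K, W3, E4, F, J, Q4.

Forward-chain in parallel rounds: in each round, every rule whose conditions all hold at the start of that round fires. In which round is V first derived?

5

Round 1 — (iii), (v), (xii), derive P, D3, C6.
Round 2 — (xi), derive R.
Round 3 — (vi), (vii), derive G63, H2.
Round 4 — (ix), derive N9.
Round 5 — (i), derive V.
V first appears in round 5.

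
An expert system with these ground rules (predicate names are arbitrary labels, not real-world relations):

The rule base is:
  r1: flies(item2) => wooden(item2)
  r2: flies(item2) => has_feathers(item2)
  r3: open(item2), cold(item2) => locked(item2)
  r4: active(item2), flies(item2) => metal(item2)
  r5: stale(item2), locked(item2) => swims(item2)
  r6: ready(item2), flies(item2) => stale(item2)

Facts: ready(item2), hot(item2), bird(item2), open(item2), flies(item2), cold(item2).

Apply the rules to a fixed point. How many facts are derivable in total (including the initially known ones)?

Round 1: r1 [flies(item2) => wooden(item2)]; r2 [flies(item2) => has_feathers(item2)]; r3 [open(item2), cold(item2) => locked(item2)]; r6 [ready(item2), flies(item2) => stale(item2)]. Adds wooden(item2), has_feathers(item2), locked(item2), stale(item2).
Round 2: r5 [stale(item2), locked(item2) => swims(item2)]. Adds swims(item2).
Closure: {bird(item2), cold(item2), flies(item2), has_feathers(item2), hot(item2), locked(item2), open(item2), ready(item2), stale(item2), swims(item2), wooden(item2)} — 11 facts.

11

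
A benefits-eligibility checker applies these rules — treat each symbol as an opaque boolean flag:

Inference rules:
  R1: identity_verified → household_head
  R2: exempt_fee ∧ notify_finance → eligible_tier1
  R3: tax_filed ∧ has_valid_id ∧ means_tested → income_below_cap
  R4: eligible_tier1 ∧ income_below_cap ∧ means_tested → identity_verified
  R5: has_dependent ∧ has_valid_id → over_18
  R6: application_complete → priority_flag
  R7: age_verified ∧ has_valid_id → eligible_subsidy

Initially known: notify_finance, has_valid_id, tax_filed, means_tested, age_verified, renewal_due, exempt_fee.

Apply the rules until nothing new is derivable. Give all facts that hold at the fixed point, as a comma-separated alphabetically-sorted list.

age_verified, eligible_subsidy, eligible_tier1, exempt_fee, has_valid_id, household_head, identity_verified, income_below_cap, means_tested, notify_finance, renewal_due, tax_filed

[1] R2 [exempt_fee ∧ notify_finance → eligible_tier1]; R3 [tax_filed ∧ has_valid_id ∧ means_tested → income_below_cap]; R7 [age_verified ∧ has_valid_id → eligible_subsidy]. ⇒ new: eligible_tier1, income_below_cap, eligible_subsidy.
[2] R4 [eligible_tier1 ∧ income_below_cap ∧ means_tested → identity_verified]. ⇒ new: identity_verified.
[3] R1 [identity_verified → household_head]. ⇒ new: household_head.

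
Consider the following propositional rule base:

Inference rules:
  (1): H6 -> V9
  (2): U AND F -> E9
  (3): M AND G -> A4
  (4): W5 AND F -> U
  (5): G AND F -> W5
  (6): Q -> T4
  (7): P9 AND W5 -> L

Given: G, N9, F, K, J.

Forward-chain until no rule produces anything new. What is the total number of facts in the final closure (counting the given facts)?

[1] (5) [G AND F -> W5]. ⇒ new: W5.
[2] (4) [W5 AND F -> U]. ⇒ new: U.
[3] (2) [U AND F -> E9]. ⇒ new: E9.
Closure: {E9, F, G, J, K, N9, U, W5} — 8 facts.

8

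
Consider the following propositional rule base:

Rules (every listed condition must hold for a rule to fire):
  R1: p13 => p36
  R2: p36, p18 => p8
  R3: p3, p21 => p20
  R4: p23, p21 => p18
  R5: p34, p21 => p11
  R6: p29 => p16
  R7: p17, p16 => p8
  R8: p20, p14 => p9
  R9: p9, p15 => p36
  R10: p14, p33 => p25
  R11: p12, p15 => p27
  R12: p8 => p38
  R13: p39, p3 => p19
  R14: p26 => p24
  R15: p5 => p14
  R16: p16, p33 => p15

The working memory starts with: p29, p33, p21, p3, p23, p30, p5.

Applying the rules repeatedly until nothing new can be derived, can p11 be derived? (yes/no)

Round 1 fires R3, R4, R6, R15, giving p20, p18, p16, p14.
Round 2 fires R8, R10, R16, giving p9, p25, p15.
Round 3 fires R9, giving p36.
Round 4 fires R2, giving p8.
Round 5 fires R12, giving p38.
Fixed point reached. p11 is concluded only by R5; R5 needs p34 (never derived).

no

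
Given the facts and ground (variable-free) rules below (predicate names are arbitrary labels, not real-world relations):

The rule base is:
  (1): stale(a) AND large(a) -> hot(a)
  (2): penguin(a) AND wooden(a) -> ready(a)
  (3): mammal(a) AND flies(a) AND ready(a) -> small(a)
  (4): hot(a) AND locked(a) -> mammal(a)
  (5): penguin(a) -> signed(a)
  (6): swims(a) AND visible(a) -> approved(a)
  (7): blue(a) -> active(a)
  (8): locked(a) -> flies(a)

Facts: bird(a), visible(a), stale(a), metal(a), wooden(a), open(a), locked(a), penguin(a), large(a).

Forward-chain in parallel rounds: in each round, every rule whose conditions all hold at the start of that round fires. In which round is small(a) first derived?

Round 1: (1) [stale(a) AND large(a) -> hot(a)]; (2) [penguin(a) AND wooden(a) -> ready(a)]; (5) [penguin(a) -> signed(a)]; (8) [locked(a) -> flies(a)]. New: hot(a), ready(a), signed(a), flies(a).
Round 2: (4) [hot(a) AND locked(a) -> mammal(a)]. New: mammal(a).
Round 3: (3) [mammal(a) AND flies(a) AND ready(a) -> small(a)]. New: small(a).
small(a) first appears in round 3.

3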